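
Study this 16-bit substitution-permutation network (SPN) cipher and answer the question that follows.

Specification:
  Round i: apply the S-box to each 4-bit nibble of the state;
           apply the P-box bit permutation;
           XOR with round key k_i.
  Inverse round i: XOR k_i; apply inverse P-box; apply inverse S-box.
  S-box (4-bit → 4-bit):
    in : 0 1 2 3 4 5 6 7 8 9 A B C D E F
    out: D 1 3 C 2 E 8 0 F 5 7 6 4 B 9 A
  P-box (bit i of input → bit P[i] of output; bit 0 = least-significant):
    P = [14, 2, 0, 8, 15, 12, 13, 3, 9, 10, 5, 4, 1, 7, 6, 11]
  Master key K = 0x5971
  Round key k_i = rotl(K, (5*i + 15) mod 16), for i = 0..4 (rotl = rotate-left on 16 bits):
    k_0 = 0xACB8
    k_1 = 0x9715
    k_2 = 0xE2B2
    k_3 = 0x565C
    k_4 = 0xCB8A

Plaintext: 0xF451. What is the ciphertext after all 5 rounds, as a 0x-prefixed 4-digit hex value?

s_0 = plaintext = 0xF451
s_1 = Round(s_0, k_0) = 0xD030
s_2 = Round(s_1, k_1) = 0xFCAE
s_3 = Round(s_2, k_2) = 0x1B12
s_4 = Round(s_3, k_3) = 0x927A
s_5 = Round(s_4, k_4) = 0x8DCD

0x8DCD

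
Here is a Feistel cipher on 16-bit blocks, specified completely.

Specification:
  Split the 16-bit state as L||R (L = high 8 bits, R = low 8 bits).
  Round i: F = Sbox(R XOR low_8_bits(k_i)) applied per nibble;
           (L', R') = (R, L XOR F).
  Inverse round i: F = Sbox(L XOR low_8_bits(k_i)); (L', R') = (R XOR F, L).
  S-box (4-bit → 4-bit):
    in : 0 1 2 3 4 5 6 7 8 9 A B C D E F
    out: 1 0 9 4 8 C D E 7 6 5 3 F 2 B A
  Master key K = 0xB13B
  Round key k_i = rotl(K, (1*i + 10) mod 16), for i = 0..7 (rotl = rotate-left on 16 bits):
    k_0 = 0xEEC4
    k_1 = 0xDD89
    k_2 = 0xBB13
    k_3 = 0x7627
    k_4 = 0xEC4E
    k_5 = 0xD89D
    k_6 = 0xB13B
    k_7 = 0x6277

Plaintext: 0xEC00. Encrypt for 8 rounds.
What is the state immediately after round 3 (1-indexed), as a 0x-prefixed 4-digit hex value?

0x62F4

s_0 = plaintext = 0xEC00
s_1 = Round(s_0, k_0) = 0x0014
s_2 = Round(s_1, k_1) = 0x1462
s_3 = Round(s_2, k_2) = 0x62F4
s_4 = Round(s_3, k_3) = 0xF446
s_5 = Round(s_4, k_4) = 0x46E3
s_6 = Round(s_5, k_5) = 0xE3AD
s_7 = Round(s_6, k_6) = 0xAD8E
s_8 = Round(s_7, k_7) = 0x8E0B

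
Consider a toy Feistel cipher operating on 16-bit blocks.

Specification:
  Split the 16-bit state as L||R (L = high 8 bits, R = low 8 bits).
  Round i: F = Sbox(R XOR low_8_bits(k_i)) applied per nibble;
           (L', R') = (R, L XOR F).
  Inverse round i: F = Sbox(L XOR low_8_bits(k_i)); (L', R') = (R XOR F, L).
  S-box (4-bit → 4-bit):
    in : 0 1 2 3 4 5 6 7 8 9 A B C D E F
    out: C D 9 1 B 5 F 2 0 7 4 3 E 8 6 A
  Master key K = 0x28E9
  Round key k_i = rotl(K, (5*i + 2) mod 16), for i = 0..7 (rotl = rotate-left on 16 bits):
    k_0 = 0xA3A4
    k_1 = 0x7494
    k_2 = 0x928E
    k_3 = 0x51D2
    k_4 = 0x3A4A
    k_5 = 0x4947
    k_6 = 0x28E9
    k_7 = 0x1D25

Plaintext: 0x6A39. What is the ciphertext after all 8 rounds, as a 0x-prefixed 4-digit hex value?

s_0 = plaintext = 0x6A39
s_1 = Round(s_0, k_0) = 0x3912
s_2 = Round(s_1, k_1) = 0x1236
s_3 = Round(s_2, k_2) = 0x3622
s_4 = Round(s_3, k_3) = 0x229A
s_5 = Round(s_4, k_4) = 0x9AAE
s_6 = Round(s_5, k_5) = 0xAEFD
s_7 = Round(s_6, k_6) = 0xFD75
s_8 = Round(s_7, k_7) = 0x75A1

0x75A1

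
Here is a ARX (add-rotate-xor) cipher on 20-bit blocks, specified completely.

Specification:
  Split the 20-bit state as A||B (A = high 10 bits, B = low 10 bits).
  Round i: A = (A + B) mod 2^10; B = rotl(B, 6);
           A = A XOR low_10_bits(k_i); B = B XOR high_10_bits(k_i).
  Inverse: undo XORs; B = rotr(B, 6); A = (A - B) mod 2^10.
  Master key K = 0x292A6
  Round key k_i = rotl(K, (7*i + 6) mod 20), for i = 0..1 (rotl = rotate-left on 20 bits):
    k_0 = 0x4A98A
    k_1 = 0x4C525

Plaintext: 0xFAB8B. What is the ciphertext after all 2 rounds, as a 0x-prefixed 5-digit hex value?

s_0 = plaintext = 0xFAB8B
s_1 = Round(s_0, k_0) = 0xBFFD2
s_2 = Round(s_1, k_1) = 0xFD18C

0xFD18C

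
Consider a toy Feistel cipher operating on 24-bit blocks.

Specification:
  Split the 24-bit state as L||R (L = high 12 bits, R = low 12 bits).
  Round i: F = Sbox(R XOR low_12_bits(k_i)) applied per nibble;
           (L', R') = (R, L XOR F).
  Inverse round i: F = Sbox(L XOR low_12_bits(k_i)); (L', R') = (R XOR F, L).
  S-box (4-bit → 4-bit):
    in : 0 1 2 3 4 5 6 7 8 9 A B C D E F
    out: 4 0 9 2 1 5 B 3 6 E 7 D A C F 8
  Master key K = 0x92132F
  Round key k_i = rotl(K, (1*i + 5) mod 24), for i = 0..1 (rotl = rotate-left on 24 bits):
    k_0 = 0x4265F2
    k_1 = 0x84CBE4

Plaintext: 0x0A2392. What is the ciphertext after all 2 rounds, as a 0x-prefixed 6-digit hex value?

0xB1671B

s_0 = plaintext = 0x0A2392
s_1 = Round(s_0, k_0) = 0x392B16
s_2 = Round(s_1, k_1) = 0xB1671B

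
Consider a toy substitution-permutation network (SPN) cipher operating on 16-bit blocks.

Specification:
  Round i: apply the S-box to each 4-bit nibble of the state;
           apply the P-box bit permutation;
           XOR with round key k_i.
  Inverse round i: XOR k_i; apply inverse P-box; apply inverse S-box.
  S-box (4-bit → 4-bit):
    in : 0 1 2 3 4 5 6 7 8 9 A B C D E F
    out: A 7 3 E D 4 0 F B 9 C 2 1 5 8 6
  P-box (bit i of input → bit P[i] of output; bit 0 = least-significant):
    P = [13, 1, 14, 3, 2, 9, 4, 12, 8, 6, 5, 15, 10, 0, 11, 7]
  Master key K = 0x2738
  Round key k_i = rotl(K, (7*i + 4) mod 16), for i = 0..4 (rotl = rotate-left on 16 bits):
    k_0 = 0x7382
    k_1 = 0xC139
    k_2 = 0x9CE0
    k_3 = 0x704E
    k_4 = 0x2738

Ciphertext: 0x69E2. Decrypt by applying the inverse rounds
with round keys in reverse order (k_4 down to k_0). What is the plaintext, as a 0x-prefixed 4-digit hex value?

0x0FC2

s_0 = ciphertext = 0x69E2
s_1 = InvRound(s_0, k_4) = 0x4BF3
s_2 = InvRound(s_1, k_3) = 0x3D79
s_3 = InvRound(s_2, k_2) = 0x0959
s_4 = InvRound(s_3, k_1) = 0x5365
s_5 = InvRound(s_4, k_0) = 0x0FC2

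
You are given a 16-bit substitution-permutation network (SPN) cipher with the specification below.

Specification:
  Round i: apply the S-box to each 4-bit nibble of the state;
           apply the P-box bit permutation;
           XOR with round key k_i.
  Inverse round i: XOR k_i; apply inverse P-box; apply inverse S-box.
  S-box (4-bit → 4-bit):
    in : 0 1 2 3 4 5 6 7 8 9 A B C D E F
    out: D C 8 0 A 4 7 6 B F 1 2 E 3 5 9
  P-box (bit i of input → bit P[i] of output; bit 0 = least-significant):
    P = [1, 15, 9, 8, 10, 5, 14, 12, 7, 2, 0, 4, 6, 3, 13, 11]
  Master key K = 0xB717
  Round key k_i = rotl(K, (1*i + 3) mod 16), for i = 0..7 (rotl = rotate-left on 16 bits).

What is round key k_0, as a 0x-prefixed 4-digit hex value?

0xB8BD

K = 0xB717
k_0 = rotl(K, (1*0+3) mod 16) = rotl(K, 3) = 0xB8BD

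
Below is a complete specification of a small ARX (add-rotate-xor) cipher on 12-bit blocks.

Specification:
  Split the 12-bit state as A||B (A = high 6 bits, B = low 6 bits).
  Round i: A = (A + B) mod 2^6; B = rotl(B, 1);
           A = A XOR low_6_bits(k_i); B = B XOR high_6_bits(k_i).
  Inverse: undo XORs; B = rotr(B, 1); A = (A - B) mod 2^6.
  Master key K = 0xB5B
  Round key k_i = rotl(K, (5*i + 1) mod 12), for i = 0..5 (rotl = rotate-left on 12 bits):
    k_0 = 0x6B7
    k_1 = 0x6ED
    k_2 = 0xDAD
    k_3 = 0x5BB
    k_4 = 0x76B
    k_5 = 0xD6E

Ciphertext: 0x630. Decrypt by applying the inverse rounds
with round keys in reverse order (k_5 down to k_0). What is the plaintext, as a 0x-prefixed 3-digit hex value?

0x56B

s_0 = ciphertext = 0x630
s_1 = InvRound(s_0, k_5) = 0x522
s_2 = InvRound(s_1, k_4) = 0x03F
s_3 = InvRound(s_2, k_3) = 0x1F4
s_4 = InvRound(s_3, k_2) = 0xA41
s_5 = InvRound(s_4, k_1) = 0xDCD
s_6 = InvRound(s_5, k_0) = 0x56B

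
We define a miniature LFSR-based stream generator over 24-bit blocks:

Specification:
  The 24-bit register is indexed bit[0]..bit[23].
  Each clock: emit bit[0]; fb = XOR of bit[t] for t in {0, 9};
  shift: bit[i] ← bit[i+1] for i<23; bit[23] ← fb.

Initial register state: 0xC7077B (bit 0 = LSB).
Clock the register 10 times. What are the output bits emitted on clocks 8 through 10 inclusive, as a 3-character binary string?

reg_0 = 0xC7077B
clock 1: out=1, reg = 0x6383BD
clock 2: out=1, reg = 0x31C1DE
clock 3: out=0, reg = 0x18E0EF
clock 4: out=1, reg = 0x8C7077
clock 5: out=1, reg = 0xC6383B
clock 6: out=1, reg = 0xE31C1D
clock 7: out=1, reg = 0xF18E0E
clock 8: out=0, reg = 0xF8C707
clock 9: out=1, reg = 0x7C6383
clock 10: out=1, reg = 0x3E31C1

011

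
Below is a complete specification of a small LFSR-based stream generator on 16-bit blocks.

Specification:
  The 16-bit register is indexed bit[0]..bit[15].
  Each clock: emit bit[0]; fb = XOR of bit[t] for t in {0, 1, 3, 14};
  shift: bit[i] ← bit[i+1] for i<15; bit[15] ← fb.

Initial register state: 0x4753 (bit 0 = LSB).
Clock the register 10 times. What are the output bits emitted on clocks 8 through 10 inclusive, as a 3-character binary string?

011

reg_0 = 0x4753
clock 1: out=1, reg = 0xA3A9
clock 2: out=1, reg = 0x51D4
clock 3: out=0, reg = 0xA8EA
clock 4: out=0, reg = 0x5475
clock 5: out=1, reg = 0x2A3A
clock 6: out=0, reg = 0x151D
clock 7: out=1, reg = 0x0A8E
clock 8: out=0, reg = 0x0547
clock 9: out=1, reg = 0x02A3
clock 10: out=1, reg = 0x0151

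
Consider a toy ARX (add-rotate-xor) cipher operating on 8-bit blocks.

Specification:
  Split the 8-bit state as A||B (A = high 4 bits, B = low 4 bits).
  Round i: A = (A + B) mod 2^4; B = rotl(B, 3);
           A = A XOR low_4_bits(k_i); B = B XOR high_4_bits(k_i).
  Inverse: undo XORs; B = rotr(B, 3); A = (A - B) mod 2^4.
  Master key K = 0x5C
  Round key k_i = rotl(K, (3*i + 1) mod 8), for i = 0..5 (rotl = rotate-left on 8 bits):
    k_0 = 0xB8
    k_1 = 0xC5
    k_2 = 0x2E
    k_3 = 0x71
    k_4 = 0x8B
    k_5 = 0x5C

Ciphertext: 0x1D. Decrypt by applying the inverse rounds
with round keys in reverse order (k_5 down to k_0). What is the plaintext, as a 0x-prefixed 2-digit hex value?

0xF1

s_0 = ciphertext = 0x1D
s_1 = InvRound(s_0, k_5) = 0xC1
s_2 = InvRound(s_1, k_4) = 0x43
s_3 = InvRound(s_2, k_3) = 0xD8
s_4 = InvRound(s_3, k_2) = 0xE5
s_5 = InvRound(s_4, k_1) = 0x83
s_6 = InvRound(s_5, k_0) = 0xF1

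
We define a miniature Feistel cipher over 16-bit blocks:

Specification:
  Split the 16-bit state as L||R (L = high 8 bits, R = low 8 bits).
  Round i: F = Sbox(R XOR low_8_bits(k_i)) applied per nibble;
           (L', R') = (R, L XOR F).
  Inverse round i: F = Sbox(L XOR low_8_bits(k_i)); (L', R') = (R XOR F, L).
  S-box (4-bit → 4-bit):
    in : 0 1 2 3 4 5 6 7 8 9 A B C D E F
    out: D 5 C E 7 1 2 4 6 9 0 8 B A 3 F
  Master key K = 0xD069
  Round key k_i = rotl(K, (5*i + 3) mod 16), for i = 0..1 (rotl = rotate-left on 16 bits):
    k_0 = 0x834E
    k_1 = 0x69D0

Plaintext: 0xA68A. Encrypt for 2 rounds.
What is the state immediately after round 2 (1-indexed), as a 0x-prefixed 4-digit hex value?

s_0 = plaintext = 0xA68A
s_1 = Round(s_0, k_0) = 0x8A11
s_2 = Round(s_1, k_1) = 0x113F

0x113F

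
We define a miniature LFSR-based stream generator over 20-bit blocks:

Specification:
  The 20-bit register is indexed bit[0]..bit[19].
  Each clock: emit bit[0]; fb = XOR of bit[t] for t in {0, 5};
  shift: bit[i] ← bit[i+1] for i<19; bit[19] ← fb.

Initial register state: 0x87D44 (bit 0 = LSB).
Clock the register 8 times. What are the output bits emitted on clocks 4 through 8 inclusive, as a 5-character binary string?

reg_0 = 0x87D44
clock 1: out=0, reg = 0x43EA2
clock 2: out=0, reg = 0xA1F51
clock 3: out=1, reg = 0xD0FA8
clock 4: out=0, reg = 0xE87D4
clock 5: out=0, reg = 0x743EA
clock 6: out=0, reg = 0xBA1F5
clock 7: out=1, reg = 0x5D0FA
clock 8: out=0, reg = 0xAE87D

00010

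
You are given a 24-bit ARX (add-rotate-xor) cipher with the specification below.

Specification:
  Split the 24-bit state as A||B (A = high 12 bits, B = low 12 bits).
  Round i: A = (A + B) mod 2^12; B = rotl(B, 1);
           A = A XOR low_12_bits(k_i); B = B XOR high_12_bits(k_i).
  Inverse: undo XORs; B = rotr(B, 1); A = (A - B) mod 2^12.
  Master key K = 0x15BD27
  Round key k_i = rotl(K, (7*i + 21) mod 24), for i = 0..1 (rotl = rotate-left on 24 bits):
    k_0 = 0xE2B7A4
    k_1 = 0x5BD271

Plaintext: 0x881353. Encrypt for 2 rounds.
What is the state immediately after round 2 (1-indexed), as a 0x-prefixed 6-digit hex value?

0x68C4A6

s_0 = plaintext = 0x881353
s_1 = Round(s_0, k_0) = 0xC7088D
s_2 = Round(s_1, k_1) = 0x68C4A6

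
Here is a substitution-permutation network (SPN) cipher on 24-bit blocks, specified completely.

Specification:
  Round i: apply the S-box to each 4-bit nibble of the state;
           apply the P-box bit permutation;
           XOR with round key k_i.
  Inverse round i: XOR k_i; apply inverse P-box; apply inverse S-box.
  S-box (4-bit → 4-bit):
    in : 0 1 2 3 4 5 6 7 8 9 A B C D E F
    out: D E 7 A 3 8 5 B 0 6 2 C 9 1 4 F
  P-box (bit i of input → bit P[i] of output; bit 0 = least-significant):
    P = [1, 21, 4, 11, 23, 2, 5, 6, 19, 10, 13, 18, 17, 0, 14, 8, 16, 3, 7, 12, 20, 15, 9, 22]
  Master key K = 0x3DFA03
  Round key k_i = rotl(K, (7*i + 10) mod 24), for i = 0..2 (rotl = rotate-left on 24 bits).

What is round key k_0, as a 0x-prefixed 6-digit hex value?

0xE80CF7

K = 0x3DFA03
k_0 = rotl(K, (7*0+10) mod 24) = rotl(K, 10) = 0xE80CF7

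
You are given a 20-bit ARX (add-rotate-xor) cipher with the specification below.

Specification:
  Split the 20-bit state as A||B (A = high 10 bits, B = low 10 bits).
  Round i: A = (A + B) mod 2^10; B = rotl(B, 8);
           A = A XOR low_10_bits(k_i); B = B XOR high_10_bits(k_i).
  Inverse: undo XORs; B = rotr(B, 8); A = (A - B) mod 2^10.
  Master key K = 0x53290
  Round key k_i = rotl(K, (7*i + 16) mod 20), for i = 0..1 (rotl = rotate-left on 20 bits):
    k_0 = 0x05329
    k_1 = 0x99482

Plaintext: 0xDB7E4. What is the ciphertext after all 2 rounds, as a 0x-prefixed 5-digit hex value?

0x79F5E

s_0 = plaintext = 0xDB7E4
s_1 = Round(s_0, k_0) = 0x1E0ED
s_2 = Round(s_1, k_1) = 0x79F5E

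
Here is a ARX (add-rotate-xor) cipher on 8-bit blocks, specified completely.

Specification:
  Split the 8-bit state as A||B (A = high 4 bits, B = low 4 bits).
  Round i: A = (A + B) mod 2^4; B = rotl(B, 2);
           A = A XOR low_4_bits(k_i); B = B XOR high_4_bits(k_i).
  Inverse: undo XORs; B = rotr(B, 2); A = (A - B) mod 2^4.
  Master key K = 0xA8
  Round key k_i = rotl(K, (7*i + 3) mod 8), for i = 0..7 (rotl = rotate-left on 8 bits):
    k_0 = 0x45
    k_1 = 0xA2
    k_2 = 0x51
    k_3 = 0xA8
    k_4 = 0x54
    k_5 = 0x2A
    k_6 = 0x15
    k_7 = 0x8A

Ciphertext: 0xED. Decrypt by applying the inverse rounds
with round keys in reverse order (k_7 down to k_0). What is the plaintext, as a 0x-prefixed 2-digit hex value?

0x72

s_0 = ciphertext = 0xED
s_1 = InvRound(s_0, k_7) = 0xF5
s_2 = InvRound(s_1, k_6) = 0x91
s_3 = InvRound(s_2, k_5) = 0x7C
s_4 = InvRound(s_3, k_4) = 0xD6
s_5 = InvRound(s_4, k_3) = 0x23
s_6 = InvRound(s_5, k_2) = 0xA9
s_7 = InvRound(s_6, k_1) = 0xCC
s_8 = InvRound(s_7, k_0) = 0x72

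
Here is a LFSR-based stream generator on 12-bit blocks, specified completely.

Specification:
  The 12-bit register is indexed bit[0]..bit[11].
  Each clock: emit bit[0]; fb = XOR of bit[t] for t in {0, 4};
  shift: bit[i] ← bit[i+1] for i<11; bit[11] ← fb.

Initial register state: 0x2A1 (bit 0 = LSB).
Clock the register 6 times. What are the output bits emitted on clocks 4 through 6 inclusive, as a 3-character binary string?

001

reg_0 = 0x2A1
clock 1: out=1, reg = 0x950
clock 2: out=0, reg = 0xCA8
clock 3: out=0, reg = 0x654
clock 4: out=0, reg = 0xB2A
clock 5: out=0, reg = 0x595
clock 6: out=1, reg = 0x2CA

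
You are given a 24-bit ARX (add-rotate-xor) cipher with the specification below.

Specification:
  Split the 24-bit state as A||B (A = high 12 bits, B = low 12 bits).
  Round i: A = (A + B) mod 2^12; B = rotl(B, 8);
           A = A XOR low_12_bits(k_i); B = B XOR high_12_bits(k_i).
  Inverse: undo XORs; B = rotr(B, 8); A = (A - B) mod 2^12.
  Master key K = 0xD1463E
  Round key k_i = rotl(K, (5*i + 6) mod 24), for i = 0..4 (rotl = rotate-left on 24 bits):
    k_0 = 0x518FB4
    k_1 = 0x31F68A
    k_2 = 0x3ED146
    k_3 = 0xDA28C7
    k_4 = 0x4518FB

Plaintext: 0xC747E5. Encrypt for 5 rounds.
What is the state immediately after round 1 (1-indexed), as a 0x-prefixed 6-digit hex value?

s_0 = plaintext = 0xC747E5
s_1 = Round(s_0, k_0) = 0xBED066
s_2 = Round(s_1, k_1) = 0xAD9519
s_3 = Round(s_2, k_2) = 0xEB4ABC
s_4 = Round(s_3, k_3) = 0x1B7109
s_5 = Round(s_4, k_4) = 0xA3BD41

0xBED066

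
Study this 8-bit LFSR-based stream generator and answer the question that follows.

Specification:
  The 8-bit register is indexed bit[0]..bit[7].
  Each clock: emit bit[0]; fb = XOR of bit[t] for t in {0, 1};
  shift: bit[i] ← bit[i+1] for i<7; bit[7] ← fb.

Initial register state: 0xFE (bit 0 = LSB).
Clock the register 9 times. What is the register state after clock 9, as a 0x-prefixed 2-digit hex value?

reg_0 = 0xFE
clock 1: out=0, reg = 0xFF
clock 2: out=1, reg = 0x7F
clock 3: out=1, reg = 0x3F
clock 4: out=1, reg = 0x1F
clock 5: out=1, reg = 0x0F
clock 6: out=1, reg = 0x07
clock 7: out=1, reg = 0x03
clock 8: out=1, reg = 0x01
clock 9: out=1, reg = 0x80

0x80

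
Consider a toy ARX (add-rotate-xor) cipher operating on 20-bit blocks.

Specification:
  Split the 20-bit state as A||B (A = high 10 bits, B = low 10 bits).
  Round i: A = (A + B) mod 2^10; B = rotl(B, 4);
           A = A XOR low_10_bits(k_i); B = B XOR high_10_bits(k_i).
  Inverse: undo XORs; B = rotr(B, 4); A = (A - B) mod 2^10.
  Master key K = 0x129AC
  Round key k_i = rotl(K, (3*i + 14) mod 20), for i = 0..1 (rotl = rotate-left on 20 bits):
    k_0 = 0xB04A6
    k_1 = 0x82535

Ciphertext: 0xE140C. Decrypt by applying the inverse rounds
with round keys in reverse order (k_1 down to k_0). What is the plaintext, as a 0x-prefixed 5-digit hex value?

s_0 = ciphertext = 0xE140C
s_1 = InvRound(s_0, k_1) = 0x54160
s_2 = InvRound(s_1, k_0) = 0x5F07A

0x5F07A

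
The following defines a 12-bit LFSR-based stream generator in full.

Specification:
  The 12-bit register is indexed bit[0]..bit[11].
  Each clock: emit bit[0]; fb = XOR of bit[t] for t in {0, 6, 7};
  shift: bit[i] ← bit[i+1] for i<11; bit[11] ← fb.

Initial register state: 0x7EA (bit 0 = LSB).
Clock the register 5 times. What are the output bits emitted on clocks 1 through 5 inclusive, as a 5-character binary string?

01010

reg_0 = 0x7EA
clock 1: out=0, reg = 0x3F5
clock 2: out=1, reg = 0x9FA
clock 3: out=0, reg = 0x4FD
clock 4: out=1, reg = 0xA7E
clock 5: out=0, reg = 0xD3F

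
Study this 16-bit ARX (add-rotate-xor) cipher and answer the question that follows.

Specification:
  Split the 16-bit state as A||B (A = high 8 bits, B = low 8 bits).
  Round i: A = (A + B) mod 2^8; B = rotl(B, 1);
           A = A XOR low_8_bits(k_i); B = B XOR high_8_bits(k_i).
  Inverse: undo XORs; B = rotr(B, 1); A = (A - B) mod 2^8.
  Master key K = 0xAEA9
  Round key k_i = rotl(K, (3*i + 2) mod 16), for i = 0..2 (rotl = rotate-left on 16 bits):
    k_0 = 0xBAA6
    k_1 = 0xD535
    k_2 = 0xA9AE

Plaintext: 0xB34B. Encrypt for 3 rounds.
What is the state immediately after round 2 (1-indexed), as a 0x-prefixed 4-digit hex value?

0xB18D

s_0 = plaintext = 0xB34B
s_1 = Round(s_0, k_0) = 0x582C
s_2 = Round(s_1, k_1) = 0xB18D
s_3 = Round(s_2, k_2) = 0x90B2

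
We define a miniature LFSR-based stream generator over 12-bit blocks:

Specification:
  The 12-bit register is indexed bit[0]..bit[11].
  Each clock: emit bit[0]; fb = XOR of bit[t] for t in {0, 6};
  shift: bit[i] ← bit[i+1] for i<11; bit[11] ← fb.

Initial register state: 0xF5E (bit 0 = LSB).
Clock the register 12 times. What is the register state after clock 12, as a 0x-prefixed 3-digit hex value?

reg_0 = 0xF5E
clock 1: out=0, reg = 0xFAF
clock 2: out=1, reg = 0xFD7
clock 3: out=1, reg = 0x7EB
clock 4: out=1, reg = 0x3F5
clock 5: out=1, reg = 0x1FA
clock 6: out=0, reg = 0x8FD
clock 7: out=1, reg = 0x47E
clock 8: out=0, reg = 0xA3F
clock 9: out=1, reg = 0xD1F
clock 10: out=1, reg = 0xE8F
clock 11: out=1, reg = 0xF47
clock 12: out=1, reg = 0x7A3

0x7A3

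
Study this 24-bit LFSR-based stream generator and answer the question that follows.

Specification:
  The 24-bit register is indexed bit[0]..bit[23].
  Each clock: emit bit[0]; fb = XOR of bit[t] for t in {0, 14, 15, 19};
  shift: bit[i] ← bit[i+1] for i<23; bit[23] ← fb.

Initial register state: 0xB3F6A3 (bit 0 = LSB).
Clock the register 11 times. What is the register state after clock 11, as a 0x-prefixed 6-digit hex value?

0x97B67E

reg_0 = 0xB3F6A3
clock 1: out=1, reg = 0xD9FB51
clock 2: out=1, reg = 0x6CFDA8
clock 3: out=0, reg = 0xB67ED4
clock 4: out=0, reg = 0xDB3F6A
clock 5: out=0, reg = 0xED9FB5
clock 6: out=1, reg = 0xF6CFDA
clock 7: out=0, reg = 0x7B67ED
clock 8: out=1, reg = 0xBDB3F6
clock 9: out=0, reg = 0x5ED9FB
clock 10: out=1, reg = 0x2F6CFD
clock 11: out=1, reg = 0x97B67E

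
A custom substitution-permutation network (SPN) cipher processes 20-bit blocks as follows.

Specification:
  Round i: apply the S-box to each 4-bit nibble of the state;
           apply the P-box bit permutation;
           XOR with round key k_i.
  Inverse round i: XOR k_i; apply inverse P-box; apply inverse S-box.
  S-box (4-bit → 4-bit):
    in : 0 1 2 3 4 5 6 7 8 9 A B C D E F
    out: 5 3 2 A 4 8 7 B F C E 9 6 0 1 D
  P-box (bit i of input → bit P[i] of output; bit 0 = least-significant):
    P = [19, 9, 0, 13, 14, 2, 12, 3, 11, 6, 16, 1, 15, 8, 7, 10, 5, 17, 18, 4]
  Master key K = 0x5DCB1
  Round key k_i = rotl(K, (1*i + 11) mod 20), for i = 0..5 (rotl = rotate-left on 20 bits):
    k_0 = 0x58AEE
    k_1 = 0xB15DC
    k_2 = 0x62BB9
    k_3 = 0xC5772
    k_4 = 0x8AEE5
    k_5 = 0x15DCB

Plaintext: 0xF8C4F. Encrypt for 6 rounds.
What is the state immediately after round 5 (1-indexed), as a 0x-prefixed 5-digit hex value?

0x8D5F8

s_0 = plaintext = 0xF8C4F
s_1 = Round(s_0, k_0) = 0x83F1F
s_2 = Round(s_1, k_1) = 0x478EB
s_3 = Round(s_2, k_2) = 0xBC6FB
s_4 = Round(s_3, k_3) = 0x52E8A
s_5 = Round(s_4, k_4) = 0x8D5F8
s_6 = Round(s_5, k_5) = 0xF2FF0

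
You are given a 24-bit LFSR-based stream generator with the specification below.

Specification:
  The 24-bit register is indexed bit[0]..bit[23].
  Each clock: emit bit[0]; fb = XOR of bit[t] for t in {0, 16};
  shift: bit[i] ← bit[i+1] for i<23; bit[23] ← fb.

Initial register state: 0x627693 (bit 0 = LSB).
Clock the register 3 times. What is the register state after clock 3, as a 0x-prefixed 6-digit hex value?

0x2C4ED2

reg_0 = 0x627693
clock 1: out=1, reg = 0xB13B49
clock 2: out=1, reg = 0x589DA4
clock 3: out=0, reg = 0x2C4ED2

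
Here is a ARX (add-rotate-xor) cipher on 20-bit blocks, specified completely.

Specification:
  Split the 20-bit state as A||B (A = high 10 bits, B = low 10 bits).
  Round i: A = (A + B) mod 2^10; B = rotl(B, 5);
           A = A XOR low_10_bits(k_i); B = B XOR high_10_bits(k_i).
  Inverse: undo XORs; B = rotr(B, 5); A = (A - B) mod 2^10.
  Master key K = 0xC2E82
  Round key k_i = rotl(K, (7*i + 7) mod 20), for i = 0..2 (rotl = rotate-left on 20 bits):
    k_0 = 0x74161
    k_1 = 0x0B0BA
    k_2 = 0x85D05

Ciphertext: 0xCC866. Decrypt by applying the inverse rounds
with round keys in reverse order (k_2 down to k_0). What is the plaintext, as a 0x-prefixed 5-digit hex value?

0x67811

s_0 = ciphertext = 0xCC866
s_1 = InvRound(s_0, k_2) = 0x01233
s_2 = InvRound(s_1, k_1) = 0x33BF0
s_3 = InvRound(s_2, k_0) = 0x67811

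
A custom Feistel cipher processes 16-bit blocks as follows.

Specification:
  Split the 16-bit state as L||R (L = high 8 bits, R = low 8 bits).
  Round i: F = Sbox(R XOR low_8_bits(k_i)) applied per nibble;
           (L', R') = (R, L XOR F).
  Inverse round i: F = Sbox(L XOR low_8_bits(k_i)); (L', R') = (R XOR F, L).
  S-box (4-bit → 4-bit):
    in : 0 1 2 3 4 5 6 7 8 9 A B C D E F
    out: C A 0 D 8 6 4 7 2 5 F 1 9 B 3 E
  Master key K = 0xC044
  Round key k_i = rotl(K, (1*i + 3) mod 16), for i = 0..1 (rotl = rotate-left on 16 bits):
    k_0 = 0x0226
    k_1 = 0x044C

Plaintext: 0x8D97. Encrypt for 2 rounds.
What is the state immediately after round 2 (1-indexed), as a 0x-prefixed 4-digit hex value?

0x9726

s_0 = plaintext = 0x8D97
s_1 = Round(s_0, k_0) = 0x9797
s_2 = Round(s_1, k_1) = 0x9726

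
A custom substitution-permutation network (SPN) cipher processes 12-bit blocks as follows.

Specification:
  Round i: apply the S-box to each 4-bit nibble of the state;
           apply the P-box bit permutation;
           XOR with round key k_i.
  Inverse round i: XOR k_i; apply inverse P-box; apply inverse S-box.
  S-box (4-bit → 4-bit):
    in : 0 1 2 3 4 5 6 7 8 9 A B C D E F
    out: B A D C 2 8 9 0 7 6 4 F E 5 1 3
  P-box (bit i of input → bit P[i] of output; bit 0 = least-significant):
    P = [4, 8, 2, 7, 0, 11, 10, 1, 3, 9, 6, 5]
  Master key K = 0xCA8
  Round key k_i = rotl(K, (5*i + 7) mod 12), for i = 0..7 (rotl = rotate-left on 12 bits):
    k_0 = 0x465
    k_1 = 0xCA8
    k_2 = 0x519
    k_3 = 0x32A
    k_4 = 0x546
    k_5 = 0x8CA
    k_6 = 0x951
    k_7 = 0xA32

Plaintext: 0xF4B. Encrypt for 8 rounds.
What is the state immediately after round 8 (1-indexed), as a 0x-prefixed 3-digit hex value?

0x51C

s_0 = plaintext = 0xF4B
s_1 = Round(s_0, k_0) = 0xFF9
s_2 = Round(s_1, k_1) = 0x7A5
s_3 = Round(s_2, k_2) = 0x199
s_4 = Round(s_3, k_3) = 0xC0E
s_5 = Round(s_4, k_4) = 0xF35
s_6 = Round(s_5, k_5) = 0xE40
s_7 = Round(s_6, k_6) = 0x0C9
s_8 = Round(s_7, k_7) = 0x51C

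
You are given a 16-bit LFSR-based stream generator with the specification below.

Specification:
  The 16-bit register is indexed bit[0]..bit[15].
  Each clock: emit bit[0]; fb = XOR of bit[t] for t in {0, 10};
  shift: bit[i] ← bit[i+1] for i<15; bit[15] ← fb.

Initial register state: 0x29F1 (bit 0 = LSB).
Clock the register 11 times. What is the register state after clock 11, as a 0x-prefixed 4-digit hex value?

0xE765

reg_0 = 0x29F1
clock 1: out=1, reg = 0x94F8
clock 2: out=0, reg = 0xCA7C
clock 3: out=0, reg = 0x653E
clock 4: out=0, reg = 0xB29F
clock 5: out=1, reg = 0xD94F
clock 6: out=1, reg = 0xECA7
clock 7: out=1, reg = 0x7653
clock 8: out=1, reg = 0x3B29
clock 9: out=1, reg = 0x9D94
clock 10: out=0, reg = 0xCECA
clock 11: out=0, reg = 0xE765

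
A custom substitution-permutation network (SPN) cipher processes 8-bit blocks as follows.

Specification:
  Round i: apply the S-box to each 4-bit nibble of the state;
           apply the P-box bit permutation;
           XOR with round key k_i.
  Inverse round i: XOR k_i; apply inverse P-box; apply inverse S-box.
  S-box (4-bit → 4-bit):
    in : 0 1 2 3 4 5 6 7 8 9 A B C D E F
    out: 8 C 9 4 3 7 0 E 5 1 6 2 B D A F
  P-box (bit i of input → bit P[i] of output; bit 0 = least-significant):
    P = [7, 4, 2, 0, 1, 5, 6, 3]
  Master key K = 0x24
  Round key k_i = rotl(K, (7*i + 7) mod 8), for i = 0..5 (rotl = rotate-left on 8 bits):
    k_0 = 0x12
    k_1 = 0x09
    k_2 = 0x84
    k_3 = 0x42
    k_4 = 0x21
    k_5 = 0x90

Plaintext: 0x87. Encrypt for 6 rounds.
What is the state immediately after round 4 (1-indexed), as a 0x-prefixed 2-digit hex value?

s_0 = plaintext = 0x87
s_1 = Round(s_0, k_0) = 0x45
s_2 = Round(s_1, k_1) = 0xBF
s_3 = Round(s_2, k_2) = 0x31
s_4 = Round(s_3, k_3) = 0x07
s_5 = Round(s_4, k_4) = 0x3C
s_6 = Round(s_5, k_5) = 0x41

0x07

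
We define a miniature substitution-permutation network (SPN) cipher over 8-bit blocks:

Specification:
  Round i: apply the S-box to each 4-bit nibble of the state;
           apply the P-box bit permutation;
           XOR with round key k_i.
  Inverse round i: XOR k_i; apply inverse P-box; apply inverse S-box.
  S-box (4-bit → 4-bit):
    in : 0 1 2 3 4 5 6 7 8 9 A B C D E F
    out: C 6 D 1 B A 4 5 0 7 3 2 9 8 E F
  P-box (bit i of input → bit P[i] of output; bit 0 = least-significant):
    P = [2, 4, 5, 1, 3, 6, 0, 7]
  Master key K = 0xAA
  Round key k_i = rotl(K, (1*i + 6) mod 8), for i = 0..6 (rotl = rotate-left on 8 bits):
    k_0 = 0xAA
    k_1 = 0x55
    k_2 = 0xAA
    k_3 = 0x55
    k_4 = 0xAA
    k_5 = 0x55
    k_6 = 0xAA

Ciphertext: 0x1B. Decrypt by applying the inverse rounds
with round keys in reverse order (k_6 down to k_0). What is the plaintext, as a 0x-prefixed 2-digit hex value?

0x4C

s_0 = ciphertext = 0x1B
s_1 = InvRound(s_0, k_6) = 0x01
s_2 = InvRound(s_1, k_5) = 0xBA
s_3 = InvRound(s_2, k_4) = 0x8B
s_4 = InvRound(s_3, k_3) = 0x44
s_5 = InvRound(s_4, k_2) = 0x42
s_6 = InvRound(s_5, k_1) = 0x64
s_7 = InvRound(s_6, k_0) = 0x4C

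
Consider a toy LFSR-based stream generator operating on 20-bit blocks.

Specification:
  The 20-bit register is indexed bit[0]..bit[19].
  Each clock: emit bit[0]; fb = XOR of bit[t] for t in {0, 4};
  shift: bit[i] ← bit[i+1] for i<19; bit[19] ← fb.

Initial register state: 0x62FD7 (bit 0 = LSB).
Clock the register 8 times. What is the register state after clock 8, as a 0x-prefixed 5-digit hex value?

0x2A62F

reg_0 = 0x62FD7
clock 1: out=1, reg = 0x317EB
clock 2: out=1, reg = 0x98BF5
clock 3: out=1, reg = 0x4C5FA
clock 4: out=0, reg = 0xA62FD
clock 5: out=1, reg = 0x5317E
clock 6: out=0, reg = 0xA98BF
clock 7: out=1, reg = 0x54C5F
clock 8: out=1, reg = 0x2A62F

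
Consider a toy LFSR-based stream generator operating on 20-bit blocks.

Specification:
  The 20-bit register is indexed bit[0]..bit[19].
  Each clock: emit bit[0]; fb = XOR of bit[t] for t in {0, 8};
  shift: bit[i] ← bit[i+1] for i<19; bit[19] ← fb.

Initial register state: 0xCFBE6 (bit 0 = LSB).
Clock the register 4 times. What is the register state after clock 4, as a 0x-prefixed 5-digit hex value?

0xDCFBE

reg_0 = 0xCFBE6
clock 1: out=0, reg = 0xE7DF3
clock 2: out=1, reg = 0x73EF9
clock 3: out=1, reg = 0xB9F7C
clock 4: out=0, reg = 0xDCFBE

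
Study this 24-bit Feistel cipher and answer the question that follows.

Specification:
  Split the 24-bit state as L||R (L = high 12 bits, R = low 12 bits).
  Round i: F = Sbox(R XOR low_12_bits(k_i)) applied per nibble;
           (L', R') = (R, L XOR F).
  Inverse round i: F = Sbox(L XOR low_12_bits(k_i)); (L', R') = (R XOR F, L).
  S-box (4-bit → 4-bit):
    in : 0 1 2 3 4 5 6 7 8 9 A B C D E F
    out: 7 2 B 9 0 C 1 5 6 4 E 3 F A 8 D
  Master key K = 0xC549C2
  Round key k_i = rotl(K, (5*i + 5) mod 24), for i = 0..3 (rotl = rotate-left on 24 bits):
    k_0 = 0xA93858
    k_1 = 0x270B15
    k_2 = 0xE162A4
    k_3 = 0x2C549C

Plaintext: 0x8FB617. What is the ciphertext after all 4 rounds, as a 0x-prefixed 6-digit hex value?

s_0 = plaintext = 0x8FB617
s_1 = Round(s_0, k_0) = 0x6170F6
s_2 = Round(s_1, k_1) = 0x0F659E
s_3 = Round(s_2, k_2) = 0x59E568
s_4 = Round(s_3, k_3) = 0x56874E

0x56874E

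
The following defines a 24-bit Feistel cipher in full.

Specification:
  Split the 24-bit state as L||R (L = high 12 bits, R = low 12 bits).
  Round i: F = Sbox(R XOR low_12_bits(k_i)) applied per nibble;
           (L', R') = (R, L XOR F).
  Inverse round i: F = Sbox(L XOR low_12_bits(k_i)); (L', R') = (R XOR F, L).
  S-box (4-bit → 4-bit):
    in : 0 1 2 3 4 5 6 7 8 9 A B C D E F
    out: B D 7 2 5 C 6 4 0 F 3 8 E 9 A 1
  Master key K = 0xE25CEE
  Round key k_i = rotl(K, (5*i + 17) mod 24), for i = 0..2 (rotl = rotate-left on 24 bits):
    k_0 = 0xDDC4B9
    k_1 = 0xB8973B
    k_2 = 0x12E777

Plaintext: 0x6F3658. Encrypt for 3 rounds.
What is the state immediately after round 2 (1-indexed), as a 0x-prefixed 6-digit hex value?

0x15E034

s_0 = plaintext = 0x6F3658
s_1 = Round(s_0, k_0) = 0x65815E
s_2 = Round(s_1, k_1) = 0x15E034
s_3 = Round(s_2, k_2) = 0x03450C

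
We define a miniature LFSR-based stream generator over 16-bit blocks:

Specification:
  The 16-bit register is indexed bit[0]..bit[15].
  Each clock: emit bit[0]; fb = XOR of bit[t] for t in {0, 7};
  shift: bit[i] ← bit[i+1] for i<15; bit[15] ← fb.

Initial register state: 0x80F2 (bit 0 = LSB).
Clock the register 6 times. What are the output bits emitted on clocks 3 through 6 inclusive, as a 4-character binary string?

reg_0 = 0x80F2
clock 1: out=0, reg = 0xC079
clock 2: out=1, reg = 0xE03C
clock 3: out=0, reg = 0x701E
clock 4: out=0, reg = 0x380F
clock 5: out=1, reg = 0x9C07
clock 6: out=1, reg = 0xCE03

0011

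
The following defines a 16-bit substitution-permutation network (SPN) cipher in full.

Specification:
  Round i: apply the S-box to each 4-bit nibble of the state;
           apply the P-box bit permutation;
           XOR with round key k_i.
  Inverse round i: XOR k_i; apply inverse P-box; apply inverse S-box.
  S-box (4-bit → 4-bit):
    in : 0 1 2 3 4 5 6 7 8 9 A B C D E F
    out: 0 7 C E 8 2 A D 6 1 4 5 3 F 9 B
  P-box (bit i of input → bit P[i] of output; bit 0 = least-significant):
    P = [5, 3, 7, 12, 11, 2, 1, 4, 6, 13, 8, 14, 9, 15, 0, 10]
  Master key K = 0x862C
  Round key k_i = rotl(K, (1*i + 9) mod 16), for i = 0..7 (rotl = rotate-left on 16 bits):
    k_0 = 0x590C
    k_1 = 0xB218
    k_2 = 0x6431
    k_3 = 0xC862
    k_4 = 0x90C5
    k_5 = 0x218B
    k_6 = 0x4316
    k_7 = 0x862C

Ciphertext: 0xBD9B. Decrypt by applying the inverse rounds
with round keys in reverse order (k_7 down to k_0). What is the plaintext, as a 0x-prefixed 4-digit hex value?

0x828A

s_0 = ciphertext = 0xBD9B
s_1 = InvRound(s_0, k_7) = 0xB8D7
s_2 = InvRound(s_1, k_6) = 0x1D92
s_3 = InvRound(s_2, k_5) = 0x25E6
s_4 = InvRound(s_3, k_4) = 0x38AE
s_5 = InvRound(s_4, k_3) = 0x5F53
s_6 = InvRound(s_5, k_2) = 0x91BE
s_7 = InvRound(s_6, k_1) = 0x988B
s_8 = InvRound(s_7, k_0) = 0x828A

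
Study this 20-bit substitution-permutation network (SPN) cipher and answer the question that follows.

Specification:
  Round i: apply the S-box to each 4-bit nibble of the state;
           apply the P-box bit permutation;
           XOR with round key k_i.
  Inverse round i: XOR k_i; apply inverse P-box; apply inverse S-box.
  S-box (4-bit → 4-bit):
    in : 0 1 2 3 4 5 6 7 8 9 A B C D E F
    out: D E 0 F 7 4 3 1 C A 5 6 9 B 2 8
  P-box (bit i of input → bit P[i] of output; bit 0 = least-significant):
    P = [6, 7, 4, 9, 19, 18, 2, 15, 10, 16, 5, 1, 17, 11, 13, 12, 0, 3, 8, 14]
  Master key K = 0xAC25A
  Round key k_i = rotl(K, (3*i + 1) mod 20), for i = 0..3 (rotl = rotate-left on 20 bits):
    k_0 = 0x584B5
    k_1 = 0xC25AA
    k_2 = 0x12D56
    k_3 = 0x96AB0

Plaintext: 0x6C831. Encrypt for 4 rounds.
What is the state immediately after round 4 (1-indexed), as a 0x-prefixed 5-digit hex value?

s_0 = plaintext = 0x6C831
s_1 = Round(s_0, k_0) = 0xB160A
s_2 = Round(s_1, k_1) = 0x598F6
s_3 = Round(s_2, k_2) = 0x1B4B4
s_4 = Round(s_3, k_3) = 0xC074C

0xC074C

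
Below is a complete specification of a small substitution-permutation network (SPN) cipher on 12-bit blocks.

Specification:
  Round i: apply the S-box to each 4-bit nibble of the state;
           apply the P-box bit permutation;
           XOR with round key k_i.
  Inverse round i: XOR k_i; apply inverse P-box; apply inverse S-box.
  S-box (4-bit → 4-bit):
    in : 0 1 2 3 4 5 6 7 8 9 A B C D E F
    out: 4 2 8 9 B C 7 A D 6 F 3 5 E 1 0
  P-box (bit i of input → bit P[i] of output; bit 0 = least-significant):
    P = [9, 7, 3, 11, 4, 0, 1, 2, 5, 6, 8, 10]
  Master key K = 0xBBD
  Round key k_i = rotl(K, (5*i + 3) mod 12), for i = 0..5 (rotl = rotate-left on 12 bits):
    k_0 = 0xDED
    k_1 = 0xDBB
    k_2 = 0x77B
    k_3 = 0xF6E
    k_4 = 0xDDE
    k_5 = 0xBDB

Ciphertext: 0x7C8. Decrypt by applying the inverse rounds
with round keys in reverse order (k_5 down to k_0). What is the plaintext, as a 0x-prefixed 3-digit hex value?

s_0 = ciphertext = 0x7C8
s_1 = InvRound(s_0, k_5) = 0x262
s_2 = InvRound(s_1, k_4) = 0x83A
s_3 = InvRound(s_2, k_3) = 0xD3E
s_4 = InvRound(s_3, k_2) = 0x173
s_5 = InvRound(s_4, k_1) = 0x7FD
s_6 = InvRound(s_5, k_0) = 0xFE3

0xFE3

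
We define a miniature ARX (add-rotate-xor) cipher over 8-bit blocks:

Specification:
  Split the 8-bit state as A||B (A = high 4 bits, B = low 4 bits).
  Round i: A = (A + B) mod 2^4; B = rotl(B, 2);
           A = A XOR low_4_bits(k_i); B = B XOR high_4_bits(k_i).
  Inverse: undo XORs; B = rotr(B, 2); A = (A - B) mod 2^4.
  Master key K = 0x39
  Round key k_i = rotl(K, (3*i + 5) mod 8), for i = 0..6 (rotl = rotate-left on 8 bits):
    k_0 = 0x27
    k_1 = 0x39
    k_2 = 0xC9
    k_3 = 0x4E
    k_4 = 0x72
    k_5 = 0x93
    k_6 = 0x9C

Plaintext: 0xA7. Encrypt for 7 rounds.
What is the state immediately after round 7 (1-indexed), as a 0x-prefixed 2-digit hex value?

0xA6

s_0 = plaintext = 0xA7
s_1 = Round(s_0, k_0) = 0x6F
s_2 = Round(s_1, k_1) = 0xCC
s_3 = Round(s_2, k_2) = 0x1F
s_4 = Round(s_3, k_3) = 0xEB
s_5 = Round(s_4, k_4) = 0xB9
s_6 = Round(s_5, k_5) = 0x7F
s_7 = Round(s_6, k_6) = 0xA6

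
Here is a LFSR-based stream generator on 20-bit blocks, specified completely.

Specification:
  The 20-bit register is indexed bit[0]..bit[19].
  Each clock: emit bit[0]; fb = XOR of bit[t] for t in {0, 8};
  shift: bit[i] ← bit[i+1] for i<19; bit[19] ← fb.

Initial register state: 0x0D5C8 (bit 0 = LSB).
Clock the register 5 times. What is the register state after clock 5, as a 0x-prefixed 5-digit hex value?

reg_0 = 0x0D5C8
clock 1: out=0, reg = 0x86AE4
clock 2: out=0, reg = 0x43572
clock 3: out=0, reg = 0xA1AB9
clock 4: out=1, reg = 0xD0D5C
clock 5: out=0, reg = 0xE86AE

0xE86AE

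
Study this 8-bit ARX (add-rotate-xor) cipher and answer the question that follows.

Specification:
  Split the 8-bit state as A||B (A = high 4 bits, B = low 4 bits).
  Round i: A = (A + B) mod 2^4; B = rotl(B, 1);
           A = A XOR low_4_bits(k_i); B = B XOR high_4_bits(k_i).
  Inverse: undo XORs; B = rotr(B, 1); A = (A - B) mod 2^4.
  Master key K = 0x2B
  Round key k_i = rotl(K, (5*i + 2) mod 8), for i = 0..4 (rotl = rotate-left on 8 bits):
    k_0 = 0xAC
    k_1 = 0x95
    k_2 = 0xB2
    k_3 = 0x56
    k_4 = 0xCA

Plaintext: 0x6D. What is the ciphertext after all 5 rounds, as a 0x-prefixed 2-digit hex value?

0xE5

s_0 = plaintext = 0x6D
s_1 = Round(s_0, k_0) = 0xF1
s_2 = Round(s_1, k_1) = 0x5B
s_3 = Round(s_2, k_2) = 0x2C
s_4 = Round(s_3, k_3) = 0x8C
s_5 = Round(s_4, k_4) = 0xE5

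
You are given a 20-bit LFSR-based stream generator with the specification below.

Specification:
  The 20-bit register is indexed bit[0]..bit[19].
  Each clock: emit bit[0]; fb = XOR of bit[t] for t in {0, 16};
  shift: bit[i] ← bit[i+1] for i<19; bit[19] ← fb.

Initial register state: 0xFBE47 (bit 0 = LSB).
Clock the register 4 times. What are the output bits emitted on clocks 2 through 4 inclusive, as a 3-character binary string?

110

reg_0 = 0xFBE47
clock 1: out=1, reg = 0x7DF23
clock 2: out=1, reg = 0x3EF91
clock 3: out=1, reg = 0x1F7C8
clock 4: out=0, reg = 0x8FBE4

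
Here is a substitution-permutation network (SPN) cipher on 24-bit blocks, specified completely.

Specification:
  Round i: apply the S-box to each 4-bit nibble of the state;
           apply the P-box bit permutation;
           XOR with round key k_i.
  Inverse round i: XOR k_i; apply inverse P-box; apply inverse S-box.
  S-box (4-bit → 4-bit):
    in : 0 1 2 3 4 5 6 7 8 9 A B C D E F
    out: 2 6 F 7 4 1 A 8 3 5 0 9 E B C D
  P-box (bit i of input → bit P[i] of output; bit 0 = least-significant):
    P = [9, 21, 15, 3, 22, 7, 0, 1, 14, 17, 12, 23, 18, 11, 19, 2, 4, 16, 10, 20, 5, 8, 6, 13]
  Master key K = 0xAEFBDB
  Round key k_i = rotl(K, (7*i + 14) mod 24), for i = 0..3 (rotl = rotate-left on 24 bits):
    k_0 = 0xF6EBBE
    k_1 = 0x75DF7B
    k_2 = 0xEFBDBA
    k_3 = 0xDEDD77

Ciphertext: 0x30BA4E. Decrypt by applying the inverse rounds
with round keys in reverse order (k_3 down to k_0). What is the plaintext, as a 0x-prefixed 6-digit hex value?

s_0 = ciphertext = 0x30BA4E
s_1 = InvRound(s_0, k_3) = 0xD99D9D
s_2 = InvRound(s_1, k_2) = 0xB7B0E0
s_3 = InvRound(s_2, k_1) = 0x690D2B
s_4 = InvRound(s_3, k_0) = 0x72FD19

0x72FD19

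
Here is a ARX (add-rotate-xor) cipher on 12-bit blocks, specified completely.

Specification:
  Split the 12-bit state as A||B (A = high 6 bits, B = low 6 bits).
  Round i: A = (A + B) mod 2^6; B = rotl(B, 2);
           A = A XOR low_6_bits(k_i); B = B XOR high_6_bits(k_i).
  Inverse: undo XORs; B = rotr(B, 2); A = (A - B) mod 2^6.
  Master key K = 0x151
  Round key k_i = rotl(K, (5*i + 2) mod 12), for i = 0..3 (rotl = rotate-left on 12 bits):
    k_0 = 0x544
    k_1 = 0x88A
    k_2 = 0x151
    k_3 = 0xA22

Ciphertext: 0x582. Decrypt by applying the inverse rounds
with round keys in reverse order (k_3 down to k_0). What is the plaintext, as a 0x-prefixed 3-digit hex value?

s_0 = ciphertext = 0x582
s_1 = InvRound(s_0, k_3) = 0x2AA
s_2 = InvRound(s_1, k_2) = 0x83B
s_3 = InvRound(s_2, k_1) = 0x516
s_4 = InvRound(s_3, k_0) = 0x830

0x830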